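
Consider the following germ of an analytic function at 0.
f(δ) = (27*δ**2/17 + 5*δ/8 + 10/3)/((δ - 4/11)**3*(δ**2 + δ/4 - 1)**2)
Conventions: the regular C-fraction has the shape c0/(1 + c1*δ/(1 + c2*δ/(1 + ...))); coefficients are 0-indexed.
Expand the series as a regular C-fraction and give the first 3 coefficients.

Taylor coefficients (expand at 0): a_0 = -6655/96, a_1 = -951665/1536, a_2 = -389579707/104448.
c0 = a_0 = -6655/96. Peel one level at a time: if S = 1 + c*δ/S' with S'(0) = 1, then c is the δ-coefficient of S and S' = c*δ/(S - 1).
S_1 = c0/f = 1 + (-143/16)*δ + (567377/21760)*δ^2 + ...; c1 = -143/16.
S_2 = c1*δ/(S_1 - 1) = 1 + (567377/194480)*δ + ...; c2 = 567377/194480.

The regular C-fraction coefficients are [-6655/96, -143/16, 567377/194480].


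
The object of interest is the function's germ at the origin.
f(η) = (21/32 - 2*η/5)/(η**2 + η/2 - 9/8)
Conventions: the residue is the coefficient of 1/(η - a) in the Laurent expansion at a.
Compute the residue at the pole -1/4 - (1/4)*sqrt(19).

The residue is -1/5 - (121/1520)*sqrt(19).

The factor η**2 + η/2 - 9/8 splits as (η - a)(η - a') with a = -1/4 - (1/4)*sqrt(19), a' = -1/4 + (1/4)*sqrt(19). At the order-1 pole a set g(η) = (η - a)*f(η) = [21/32 - 2*η/5] / (η - a').
Simple pole: residue = g(a) at a = -1/4 - (1/4)*sqrt(19), which is -1/5 - (121/1520)*sqrt(19).


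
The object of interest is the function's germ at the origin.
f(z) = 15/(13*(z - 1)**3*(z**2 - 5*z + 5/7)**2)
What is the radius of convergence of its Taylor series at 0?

Denominator factor (z**2 - 5*z + 5/7)^2: discriminant 155/7, real irrational roots 5/2 + (1/14)*sqrt(1085) and 5/2 - (1/14)*sqrt(1085); poles of order 2, moduli 5/2 + (1/14)*sqrt(1085) and 5/2 - (1/14)*sqrt(1085).
Denominator factor (z - 1)^3: pole of order 3 at 1, modulus 1.
The radius of convergence is the smallest modulus among the singular points: 5/2 - (1/14)*sqrt(1085).

The radius of convergence is 5/2 - (1/14)*sqrt(1085).


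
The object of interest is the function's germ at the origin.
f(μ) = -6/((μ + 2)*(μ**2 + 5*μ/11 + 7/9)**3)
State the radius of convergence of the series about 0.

The radius of convergence is (1/3)*sqrt(7).

Denominator factor (μ + 2): pole of order 1 at -2, modulus 2.
Denominator factor (μ**2 + 5*μ/11 + 7/9)^3: discriminant -3163/1089, complex-conjugate roots (-5/22) + ((1/66)*sqrt(3163))*i and (-5/22) - ((1/66)*sqrt(3163))*i; poles of order 3, moduli (1/3)*sqrt(7) and (1/3)*sqrt(7).
The radius of convergence is the smallest modulus among the singular points: (1/3)*sqrt(7).


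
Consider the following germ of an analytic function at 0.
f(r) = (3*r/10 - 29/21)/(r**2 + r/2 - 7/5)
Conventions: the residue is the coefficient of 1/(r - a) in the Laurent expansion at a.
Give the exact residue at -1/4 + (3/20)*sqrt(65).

The factor r**2 + r/2 - 7/5 splits as (r - a)(r - a') with a = -1/4 + (3/20)*sqrt(65), a' = -1/4 - (3/20)*sqrt(65). At the order-1 pole a set g(r) = (r - a)*f(r) = [3*r/10 - 29/21] / (r - a').
Simple pole: residue = g(a) at a = -1/4 + (3/20)*sqrt(65), which is 3/20 - (1223/16380)*sqrt(65).

The residue is 3/20 - (1223/16380)*sqrt(65).


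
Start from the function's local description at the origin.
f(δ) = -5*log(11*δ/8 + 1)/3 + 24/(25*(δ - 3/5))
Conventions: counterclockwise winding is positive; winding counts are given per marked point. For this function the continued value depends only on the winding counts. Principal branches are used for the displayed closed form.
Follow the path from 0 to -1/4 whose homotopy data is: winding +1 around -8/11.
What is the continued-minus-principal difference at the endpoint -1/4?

The rational part is single-valued and drops out of the difference; each branch term changes only by its own monodromy.
(-5/3)*log(1 - δ/(-8/11)): each positive loop around -8/11 adds 2*pi*i to the log, so winding +1 contributes (-5/3)*(1)*2*pi*i = -(10/3)*pi*i.
Summing the contributions at δ = -1/4 gives -(10/3)*pi*i.

Continued minus principal equals -(10/3)*pi*i.


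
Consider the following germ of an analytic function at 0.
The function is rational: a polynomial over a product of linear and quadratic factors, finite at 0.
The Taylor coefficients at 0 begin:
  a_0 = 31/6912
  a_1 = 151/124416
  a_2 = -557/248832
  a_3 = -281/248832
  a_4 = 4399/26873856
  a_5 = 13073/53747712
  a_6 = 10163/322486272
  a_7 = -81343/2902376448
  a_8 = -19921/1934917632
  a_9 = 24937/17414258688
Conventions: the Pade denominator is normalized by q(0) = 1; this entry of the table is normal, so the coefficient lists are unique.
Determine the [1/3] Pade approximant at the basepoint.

The Pade approximant has numerator coefficients [31/6912, 4637539273/206157778560]; denominator coefficients [1, 62900813/13256030, -15608114/19884045, 4055141699/1431651240].

Taylor coefficients needed (read off): a_0 = 31/6912, a_1 = 151/124416, a_2 = -557/248832, a_3 = -281/248832, a_4 = 4399/26873856.
Write the denominator as Q(β) = 1 + q1*β + q2*β^2 + q3*β^3. Requiring Q*f - P = O(β^5) with deg P <= 1 kills the coefficients of β^2..β^4 in Q*f:
  β^2: a_2 + q1*a_1 + q2*a_0 = 0, i.e. -557/248832 + (151/124416)*q1 + (31/6912)*q2 = 0.
  β^3: a_3 + q1*a_2 + q2*a_1 + q3*a_0 = 0, i.e. -281/248832 + (-557/248832)*q1 + (151/124416)*q2 + (31/6912)*q3 = 0.
  β^4: a_4 + q1*a_3 + q2*a_2 + q3*a_1 = 0, i.e. 4399/26873856 + (-281/248832)*q1 + (-557/248832)*q2 + (151/124416)*q3 = 0.
Solving this linear system: q1 = 62900813/13256030, q2 = -15608114/19884045, q3 = 4055141699/1431651240.
The numerator is Q*f truncated at degree 1: P0 = a_0 = 31/6912; P1 = a_1 + q1*a_0 = 4637539273/206157778560.


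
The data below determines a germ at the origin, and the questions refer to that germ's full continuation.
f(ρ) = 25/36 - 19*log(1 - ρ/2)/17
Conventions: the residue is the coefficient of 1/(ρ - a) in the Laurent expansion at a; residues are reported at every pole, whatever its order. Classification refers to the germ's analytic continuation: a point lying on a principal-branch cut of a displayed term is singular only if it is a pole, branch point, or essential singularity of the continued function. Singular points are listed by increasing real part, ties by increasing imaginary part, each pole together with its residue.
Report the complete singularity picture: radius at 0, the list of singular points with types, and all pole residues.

Radius of convergence at 0: 2.
At 2: a logarithmic branch point.

Branch term (-19/17)*log(1 - ρ/(2)): its argument vanishes at ρ = 2, a logarithmic branch point, modulus 2.
The radius of convergence is the smallest modulus among the singular points: 2.


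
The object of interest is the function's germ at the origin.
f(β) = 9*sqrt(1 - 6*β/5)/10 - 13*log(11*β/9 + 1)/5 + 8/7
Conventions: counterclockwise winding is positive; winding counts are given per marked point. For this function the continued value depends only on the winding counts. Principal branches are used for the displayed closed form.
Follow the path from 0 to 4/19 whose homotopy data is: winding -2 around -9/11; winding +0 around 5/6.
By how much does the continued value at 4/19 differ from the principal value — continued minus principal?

The rational part is single-valued and drops out of the difference; each branch term changes only by its own monodromy.
(9/10)*sqrt(1 - β/(5/6)): winding +0 is even, the square root returns to the same sheet, contribution 0.
(-13/5)*log(1 - β/(-9/11)): each positive loop around -9/11 adds 2*pi*i to the log, so winding -2 contributes (-13/5)*(-2)*2*pi*i = (52/5)*pi*i.
Summing the contributions at β = 4/19 gives (52/5)*pi*i.

Continued minus principal equals (52/5)*pi*i.


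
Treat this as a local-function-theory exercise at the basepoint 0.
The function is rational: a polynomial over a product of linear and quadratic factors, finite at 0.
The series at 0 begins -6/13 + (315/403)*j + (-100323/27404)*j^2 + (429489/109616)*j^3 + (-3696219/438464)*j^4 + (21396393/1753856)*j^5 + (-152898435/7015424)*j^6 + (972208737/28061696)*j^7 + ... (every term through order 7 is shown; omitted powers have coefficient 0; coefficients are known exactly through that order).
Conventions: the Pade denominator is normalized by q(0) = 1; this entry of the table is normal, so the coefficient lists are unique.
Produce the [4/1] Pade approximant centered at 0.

Taylor coefficients needed (read off): a_0 = -6/13, a_1 = 315/403, a_2 = -100323/27404, a_3 = 429489/109616, a_4 = -3696219/438464, a_5 = 21396393/1753856.
Write the denominator as Q(j) = 1 + q1*j. Requiring Q*f - P = O(j^6) with deg P <= 4 kills the coefficients of j^5..j^5 in Q*f:
  j^5: a_5 + q1*a_4 = 0, i.e. 21396393/1753856 + (-3696219/438464)*q1 = 0.
Solving this linear system: q1 = 792459/547588.
The numerator is Q*f truncated at degree 4: P0 = a_0 = -6/13; P1 = a_1 + q1*a_0 = 12546423/110338982; P2 = a_2 + q1*a_1 = -4745149893/1875762694; P3 = a_3 + q1*a_2 = -1294131789/937881347; P4 = a_4 + q1*a_3 = -2588263578/937881347.

The Pade approximant has numerator coefficients [-6/13, 12546423/110338982, -4745149893/1875762694, -1294131789/937881347, -2588263578/937881347]; denominator coefficients [1, 792459/547588].


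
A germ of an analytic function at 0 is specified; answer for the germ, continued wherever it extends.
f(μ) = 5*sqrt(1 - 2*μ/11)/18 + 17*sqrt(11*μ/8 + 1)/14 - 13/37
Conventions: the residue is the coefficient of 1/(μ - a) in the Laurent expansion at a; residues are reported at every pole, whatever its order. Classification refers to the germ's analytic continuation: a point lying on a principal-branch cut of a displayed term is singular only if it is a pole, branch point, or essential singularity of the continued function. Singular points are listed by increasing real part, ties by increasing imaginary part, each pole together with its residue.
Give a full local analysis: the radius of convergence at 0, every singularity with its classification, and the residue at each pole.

Radius of convergence at 0: 8/11.
At -8/11: an algebraic (square-root) branch point.
At 11/2: an algebraic (square-root) branch point.

Branch term (17/14)*sqrt(1 - μ/(-8/11)): its argument vanishes at μ = -8/11, a square-root branch point, modulus 8/11.
Branch term (5/18)*sqrt(1 - μ/(11/2)): its argument vanishes at μ = 11/2, a square-root branch point, modulus 11/2.
The radius of convergence is the smallest modulus among the singular points: 8/11.
List the singular points by increasing real part (a conjugate pair: the negative imaginary part first).


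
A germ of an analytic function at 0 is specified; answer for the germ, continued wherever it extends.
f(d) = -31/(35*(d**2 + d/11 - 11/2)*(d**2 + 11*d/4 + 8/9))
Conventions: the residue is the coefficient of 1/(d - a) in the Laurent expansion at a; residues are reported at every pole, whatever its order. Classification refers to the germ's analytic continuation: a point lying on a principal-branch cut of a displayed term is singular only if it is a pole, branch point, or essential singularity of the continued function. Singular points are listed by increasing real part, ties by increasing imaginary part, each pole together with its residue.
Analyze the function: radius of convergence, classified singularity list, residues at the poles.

Radius of convergence at 0: 11/8 - (1/24)*sqrt(577).
At -1/22 - (1/22)*sqrt(2663): a pole of order 1; residue 12926628/4218235 + (95765076/1604737115)*sqrt(2663).
At -11/8 - (1/24)*sqrt(577): a pole of order 1; residue -12926628/4218235 - (318819996/2433921595)*sqrt(577).
At -11/8 + (1/24)*sqrt(577): a pole of order 1; residue -12926628/4218235 + (318819996/2433921595)*sqrt(577).
At -1/22 + (1/22)*sqrt(2663): a pole of order 1; residue 12926628/4218235 - (95765076/1604737115)*sqrt(2663).

Denominator factor (d**2 + 11*d/4 + 8/9): discriminant 577/144, real irrational roots -11/8 + (1/24)*sqrt(577) and -11/8 - (1/24)*sqrt(577); poles of order 1, moduli 11/8 - (1/24)*sqrt(577) and 11/8 + (1/24)*sqrt(577).
Denominator factor (d**2 + d/11 - 11/2): discriminant 2663/121, real irrational roots -1/22 + (1/22)*sqrt(2663) and -1/22 - (1/22)*sqrt(2663); poles of order 1, moduli -1/22 + (1/22)*sqrt(2663) and 1/22 + (1/22)*sqrt(2663).
The radius of convergence is the smallest modulus among the singular points: 11/8 - (1/24)*sqrt(577).
The factor d**2 + d/11 - 11/2 splits as (d - a)(d - a') with a = -1/22 - (1/22)*sqrt(2663), a' = -1/22 + (1/22)*sqrt(2663). At the order-1 pole a set g(d) = (d - a)*f(d) = [-31/(35*(d**2 + 11*d/4 + 8/9))] / (d - a').
Simple pole: residue = g(a) at a = -1/22 - (1/22)*sqrt(2663), which is 12926628/4218235 + (95765076/1604737115)*sqrt(2663).
The factor d**2 + 11*d/4 + 8/9 splits as (d - a)(d - a') with a = -11/8 - (1/24)*sqrt(577), a' = -11/8 + (1/24)*sqrt(577). At the order-1 pole a set g(d) = (d - a)*f(d) = [-31/(35*(d**2 + d/11 - 11/2))] / (d - a').
Simple pole: residue = g(a) at a = -11/8 - (1/24)*sqrt(577), which is -12926628/4218235 - (318819996/2433921595)*sqrt(577).
The factor d**2 + 11*d/4 + 8/9 splits as (d - a)(d - a') with a = -11/8 + (1/24)*sqrt(577), a' = -11/8 - (1/24)*sqrt(577). At the order-1 pole a set g(d) = (d - a)*f(d) = [-31/(35*(d**2 + d/11 - 11/2))] / (d - a').
Simple pole: residue = g(a) at a = -11/8 + (1/24)*sqrt(577), which is -12926628/4218235 + (318819996/2433921595)*sqrt(577).
The factor d**2 + d/11 - 11/2 splits as (d - a)(d - a') with a = -1/22 + (1/22)*sqrt(2663), a' = -1/22 - (1/22)*sqrt(2663). At the order-1 pole a set g(d) = (d - a)*f(d) = [-31/(35*(d**2 + 11*d/4 + 8/9))] / (d - a').
Simple pole: residue = g(a) at a = -1/22 + (1/22)*sqrt(2663), which is 12926628/4218235 - (95765076/1604737115)*sqrt(2663).
List the singular points by increasing real part (a conjugate pair: the negative imaginary part first).


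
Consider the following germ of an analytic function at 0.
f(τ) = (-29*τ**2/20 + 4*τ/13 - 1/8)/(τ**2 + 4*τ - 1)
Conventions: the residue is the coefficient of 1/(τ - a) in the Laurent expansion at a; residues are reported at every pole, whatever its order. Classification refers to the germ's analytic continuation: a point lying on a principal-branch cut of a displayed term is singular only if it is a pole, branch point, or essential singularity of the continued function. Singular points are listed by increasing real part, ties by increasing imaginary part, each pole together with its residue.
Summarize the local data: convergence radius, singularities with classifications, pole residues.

Denominator factor (τ**2 + 4*τ - 1): discriminant 20, real irrational roots -2 + sqrt(5) and -2 - sqrt(5); poles of order 1, moduli -2 + sqrt(5) and 2 + sqrt(5).
The radius of convergence is the smallest modulus among the singular points: -2 + sqrt(5).
The factor τ**2 + 4*τ - 1 splits as (τ - a)(τ - a') with a = -2 - sqrt(5), a' = -2 + sqrt(5). At the order-1 pole a set g(τ) = (τ - a)*f(τ) = [-29*τ**2/20 + 4*τ/13 - 1/8] / (τ - a').
Simple pole: residue = g(a) at a = -2 - sqrt(5), which is 397/130 + (7171/5200)*sqrt(5).
The factor τ**2 + 4*τ - 1 splits as (τ - a)(τ - a') with a = -2 + sqrt(5), a' = -2 - sqrt(5). At the order-1 pole a set g(τ) = (τ - a)*f(τ) = [-29*τ**2/20 + 4*τ/13 - 1/8] / (τ - a').
Simple pole: residue = g(a) at a = -2 + sqrt(5), which is 397/130 - (7171/5200)*sqrt(5).
List the singular points by increasing real part (a conjugate pair: the negative imaginary part first).

Radius of convergence at 0: -2 + sqrt(5).
At -2 - sqrt(5): a pole of order 1; residue 397/130 + (7171/5200)*sqrt(5).
At -2 + sqrt(5): a pole of order 1; residue 397/130 - (7171/5200)*sqrt(5).


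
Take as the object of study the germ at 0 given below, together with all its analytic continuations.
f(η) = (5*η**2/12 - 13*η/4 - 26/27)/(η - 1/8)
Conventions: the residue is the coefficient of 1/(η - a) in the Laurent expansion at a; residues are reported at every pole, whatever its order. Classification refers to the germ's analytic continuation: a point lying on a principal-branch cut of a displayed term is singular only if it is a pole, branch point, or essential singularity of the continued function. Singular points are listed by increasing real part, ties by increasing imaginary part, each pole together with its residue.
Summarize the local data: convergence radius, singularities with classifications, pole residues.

Radius of convergence at 0: 1/8.
At 1/8: a pole of order 1; residue -9419/6912.

Denominator factor (η - 1/8): pole of order 1 at 1/8, modulus 1/8.
The radius of convergence is the smallest modulus among the singular points: 1/8.
At the order-1 pole 1/8 set g(η) = (η - (1/8))*f(η) = 5*η**2/12 - 13*η/4 - 26/27.
Simple pole: residue = g(a) at a = 1/8, which is -9419/6912.


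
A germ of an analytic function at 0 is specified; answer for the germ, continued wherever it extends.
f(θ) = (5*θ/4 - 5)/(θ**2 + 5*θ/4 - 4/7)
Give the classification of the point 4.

Denominator factors: θ**2 + 5*θ/4 - 4/7 = 143/7 at θ = 4 — none vanishes.
So the germ continues analytically to 4.

The point is a regular point.


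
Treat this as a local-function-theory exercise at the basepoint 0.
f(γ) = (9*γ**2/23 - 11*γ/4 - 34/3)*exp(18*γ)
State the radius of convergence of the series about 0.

The radius of convergence is infinite.

The factor exp(18*γ) is entire and contributes no finite singular point.
The polynomial part has no poles.
No finite singular points: the Taylor series at 0 converges everywhere.


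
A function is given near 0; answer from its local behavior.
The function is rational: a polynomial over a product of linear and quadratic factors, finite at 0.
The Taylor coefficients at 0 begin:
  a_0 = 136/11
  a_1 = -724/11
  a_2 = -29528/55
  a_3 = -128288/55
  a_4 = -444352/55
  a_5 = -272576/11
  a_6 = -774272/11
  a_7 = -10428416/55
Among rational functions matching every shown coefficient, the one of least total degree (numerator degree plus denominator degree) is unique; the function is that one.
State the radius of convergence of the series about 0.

The radius of convergence is 1/2.

No rational of total degree below 5 reproduces all 8 coefficients; solving the [2/3] Pade equations on them gives f(ρ) = (-4*ρ**2/5 + 35*ρ/2 - 17/11)/(ρ - 1/2)**3, whose expansion matches every shown term.
Denominator factor (ρ - 1/2)^3: pole of order 3 at 1/2, modulus 1/2.
The radius of convergence is the smallest modulus among the singular points: 1/2.


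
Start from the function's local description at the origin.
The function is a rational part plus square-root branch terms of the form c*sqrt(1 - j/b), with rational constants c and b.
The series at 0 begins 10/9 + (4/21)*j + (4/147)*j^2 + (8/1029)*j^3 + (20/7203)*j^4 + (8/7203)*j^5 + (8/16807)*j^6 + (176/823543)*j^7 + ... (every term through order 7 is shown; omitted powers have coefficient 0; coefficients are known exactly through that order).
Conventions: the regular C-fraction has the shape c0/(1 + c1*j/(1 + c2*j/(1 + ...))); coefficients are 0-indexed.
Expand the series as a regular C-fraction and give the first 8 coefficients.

The regular C-fraction coefficients are [10/9, -6/35, 1/35, 5/7, -1, -1/49, -13/49, -1/13].

Taylor coefficients (read off): a_0 = 10/9, a_1 = 4/21, a_2 = 4/147, a_3 = 8/1029, a_4 = 20/7203, a_5 = 8/7203, a_6 = 8/16807, a_7 = 176/823543.
c0 = a_0 = 10/9. Peel one level at a time: if S = 1 + c*j/S' with S'(0) = 1, then c is the j-coefficient of S and S' = c*j/(S - 1).
S_1 = c0/f = 1 + (-6/35)*j + (6/1225)*j^2 + ...; c1 = -6/35.
S_2 = c1*j/(S_1 - 1) = 1 + (1/35)*j + (-1/49)*j^2 + ...; c2 = 1/35.
S_3 = c2*j/(S_2 - 1) = 1 + (5/7)*j + (5/7)*j^2 + ...; c3 = 5/7.
S_4 = c3*j/(S_3 - 1) = 1 + (-1)*j + (-1/49)*j^2 + ...; c4 = -1.
S_5 = c4*j/(S_4 - 1) = 1 + (-1/49)*j + (-13/2401)*j^2 + ...; c5 = -1/49.
S_6 = c5*j/(S_5 - 1) = 1 + (-13/49)*j + (-1/49)*j^2 + ...; c6 = -13/49.
S_7 = c6*j/(S_6 - 1) = 1 + (-1/13)*j + ...; c7 = -1/13.


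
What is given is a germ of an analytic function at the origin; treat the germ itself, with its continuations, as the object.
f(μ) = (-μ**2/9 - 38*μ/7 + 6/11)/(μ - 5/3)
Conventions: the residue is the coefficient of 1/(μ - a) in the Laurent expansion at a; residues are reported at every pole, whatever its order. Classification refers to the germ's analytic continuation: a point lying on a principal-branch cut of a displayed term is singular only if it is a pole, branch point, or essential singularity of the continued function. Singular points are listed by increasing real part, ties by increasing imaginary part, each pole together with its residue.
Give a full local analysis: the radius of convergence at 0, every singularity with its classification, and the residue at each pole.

Radius of convergence at 0: 5/3.
At 5/3: a pole of order 1; residue -54953/6237.

Denominator factor (μ - 5/3): pole of order 1 at 5/3, modulus 5/3.
The radius of convergence is the smallest modulus among the singular points: 5/3.
At the order-1 pole 5/3 set g(μ) = (μ - (5/3))*f(μ) = -μ**2/9 - 38*μ/7 + 6/11.
Simple pole: residue = g(a) at a = 5/3, which is -54953/6237.


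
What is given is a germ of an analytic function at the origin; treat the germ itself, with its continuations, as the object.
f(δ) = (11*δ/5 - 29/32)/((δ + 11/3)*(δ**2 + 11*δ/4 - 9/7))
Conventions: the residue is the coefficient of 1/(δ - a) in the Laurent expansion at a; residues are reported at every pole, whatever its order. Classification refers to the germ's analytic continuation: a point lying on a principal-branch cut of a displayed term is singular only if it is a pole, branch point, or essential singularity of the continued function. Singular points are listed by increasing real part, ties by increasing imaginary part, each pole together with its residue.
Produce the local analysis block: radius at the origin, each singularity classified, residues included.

Denominator factor (δ**2 + 11*δ/4 - 9/7): discriminant 1423/112, real irrational roots -11/8 + (1/56)*sqrt(9961) and -11/8 - (1/56)*sqrt(9961); poles of order 1, moduli -11/8 + (1/56)*sqrt(9961) and 11/8 + (1/56)*sqrt(9961).
Denominator factor (δ + 11/3): pole of order 1 at -11/3, modulus 11/3.
The radius of convergence is the smallest modulus among the singular points: -11/8 + (1/56)*sqrt(9961).
At the order-1 pole -11/3 set g(δ) = (δ - (-11/3))*f(δ) = (11*δ/5 - 29/32)/(δ**2 + 11*δ/4 - 9/7).
Simple pole: residue = g(a) at a = -11/3, which is -90447/20920.
The factor δ**2 + 11*δ/4 - 9/7 splits as (δ - a)(δ - a') with a = -11/8 - (1/56)*sqrt(9961), a' = -11/8 + (1/56)*sqrt(9961). At the order-1 pole a set g(δ) = (δ - a)*f(δ) = [(11*δ/5 - 29/32)/(δ + 11/3)] / (δ - a').
Simple pole: residue = g(a) at a = -11/8 - (1/56)*sqrt(9961), which is 90447/41840 + (1290003/59538320)*sqrt(9961).
The factor δ**2 + 11*δ/4 - 9/7 splits as (δ - a)(δ - a') with a = -11/8 + (1/56)*sqrt(9961), a' = -11/8 - (1/56)*sqrt(9961). At the order-1 pole a set g(δ) = (δ - a)*f(δ) = [(11*δ/5 - 29/32)/(δ + 11/3)] / (δ - a').
Simple pole: residue = g(a) at a = -11/8 + (1/56)*sqrt(9961), which is 90447/41840 - (1290003/59538320)*sqrt(9961).
List the singular points by increasing real part (a conjugate pair: the negative imaginary part first).

Radius of convergence at 0: -11/8 + (1/56)*sqrt(9961).
At -11/3: a pole of order 1; residue -90447/20920.
At -11/8 - (1/56)*sqrt(9961): a pole of order 1; residue 90447/41840 + (1290003/59538320)*sqrt(9961).
At -11/8 + (1/56)*sqrt(9961): a pole of order 1; residue 90447/41840 - (1290003/59538320)*sqrt(9961).


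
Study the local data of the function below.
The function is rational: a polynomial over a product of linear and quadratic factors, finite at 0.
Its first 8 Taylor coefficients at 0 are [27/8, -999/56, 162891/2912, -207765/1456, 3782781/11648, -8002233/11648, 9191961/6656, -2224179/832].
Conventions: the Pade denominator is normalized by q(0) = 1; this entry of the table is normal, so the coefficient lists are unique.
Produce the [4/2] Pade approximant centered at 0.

Taylor coefficients needed (read off): a_0 = 27/8, a_1 = -999/56, a_2 = 162891/2912, a_3 = -207765/1456, a_4 = 3782781/11648, a_5 = -8002233/11648, a_6 = 9191961/6656.
Write the denominator as Q(ν) = 1 + q1*ν + q2*ν^2. Requiring Q*f - P = O(ν^7) with deg P <= 4 kills the coefficients of ν^5..ν^6 in Q*f:
  ν^5: a_5 + q1*a_4 + q2*a_3 = 0, i.e. -8002233/11648 + (3782781/11648)*q1 + (-207765/1456)*q2 = 0.
  ν^6: a_6 + q1*a_5 + q2*a_4 = 0, i.e. 9191961/6656 + (-8002233/11648)*q1 + (3782781/11648)*q2 = 0.
Solving this linear system: q1 = 6649743/1898161, q2 = 23981409/7592644.
The numerator is Q*f truncated at degree 4: P0 = a_0 = 27/8; P1 = a_1 + q1*a_0 = -159865353/26574254; P2 = a_2 + q1*a_1 + q2*a_0 = 708588000/172732651; P3 = a_3 + q1*a_2 + q2*a_1 = -531441000/172732651; P4 = a_4 + q1*a_3 + q2*a_2 = 265720500/172732651.

The Pade approximant has numerator coefficients [27/8, -159865353/26574254, 708588000/172732651, -531441000/172732651, 265720500/172732651]; denominator coefficients [1, 6649743/1898161, 23981409/7592644].


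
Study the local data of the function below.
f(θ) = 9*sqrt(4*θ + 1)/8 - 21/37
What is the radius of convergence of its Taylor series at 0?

The radius of convergence is 1/4.

Branch term (9/8)*sqrt(1 - θ/(-1/4)): its argument vanishes at θ = -1/4, a square-root branch point, modulus 1/4.
The radius of convergence is the smallest modulus among the singular points: 1/4.


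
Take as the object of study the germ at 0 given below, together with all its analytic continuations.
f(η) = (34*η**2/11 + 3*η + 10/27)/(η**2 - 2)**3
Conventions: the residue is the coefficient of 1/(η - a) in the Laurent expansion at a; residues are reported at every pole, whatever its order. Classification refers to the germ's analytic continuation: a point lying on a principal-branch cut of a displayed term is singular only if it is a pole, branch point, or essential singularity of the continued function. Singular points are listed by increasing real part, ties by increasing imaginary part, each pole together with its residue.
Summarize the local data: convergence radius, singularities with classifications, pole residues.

Radius of convergence at 0: sqrt(2).
At -sqrt(2): a pole of order 3; residue (251/6336)*sqrt(2).
At sqrt(2): a pole of order 3; residue -(251/6336)*sqrt(2).

Denominator factor (η**2 - 2)^3: discriminant 8, real irrational roots sqrt(2) and -sqrt(2); poles of order 3, moduli sqrt(2) and sqrt(2).
The radius of convergence is the smallest modulus among the singular points: sqrt(2).
The factor η**2 - 2 splits as (η - a)(η - a') with a = -sqrt(2), a' = sqrt(2). At the order-3 pole a set g(η) = (η - a)^3*f(η) = [34*η**2/11 + 3*η + 10/27] / (η - a')^3.
Order-3 pole: residue = g''(a)/2; g''(-sqrt(2)) = (251/3168)*sqrt(2), so the residue is (251/6336)*sqrt(2).
The factor η**2 - 2 splits as (η - a)(η - a') with a = sqrt(2), a' = -sqrt(2). At the order-3 pole a set g(η) = (η - a)^3*f(η) = [34*η**2/11 + 3*η + 10/27] / (η - a')^3.
Order-3 pole: residue = g''(a)/2; g''(sqrt(2)) = -(251/3168)*sqrt(2), so the residue is -(251/6336)*sqrt(2).
List the singular points by increasing real part (a conjugate pair: the negative imaginary part first).


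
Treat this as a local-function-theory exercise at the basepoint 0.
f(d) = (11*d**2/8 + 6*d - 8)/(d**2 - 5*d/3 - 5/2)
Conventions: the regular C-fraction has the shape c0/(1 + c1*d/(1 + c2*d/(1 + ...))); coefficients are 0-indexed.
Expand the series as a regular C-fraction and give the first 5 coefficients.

Taylor coefficients (expand at 0): a_0 = 16/5, a_1 = -68/15, a_2 = 3377/900, a_3 = -233/54, a_4 = 88643/20250.
c0 = a_0 = 16/5. Peel one level at a time: if S = 1 + c*d/S' with S'(0) = 1, then c is the d-coefficient of S and S' = c*d/(S - 1).
S_1 = c0/f = 1 + (17/12)*d + (267/320)*d^2 + ...; c1 = 17/12.
S_2 = c1*d/(S_1 - 1) = 1 + (-801/1360)*d + (-493319/1849600)*d^2 + ...; c2 = -801/1360.
S_3 = c2*d/(S_2 - 1) = 1 + (-493319/1089360)*d + (5426509/41062464)*d^2 + ...; c3 = -493319/1089360.
S_4 = c3*d/(S_3 - 1) = 1 + (935/3204)*d + ...; c4 = 935/3204.

The regular C-fraction coefficients are [16/5, 17/12, -801/1360, -493319/1089360, 935/3204].


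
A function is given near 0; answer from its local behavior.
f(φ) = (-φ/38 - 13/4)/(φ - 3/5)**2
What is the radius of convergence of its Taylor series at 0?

The radius of convergence is 3/5.

Denominator factor (φ - 3/5)^2: pole of order 2 at 3/5, modulus 3/5.
The radius of convergence is the smallest modulus among the singular points: 3/5.


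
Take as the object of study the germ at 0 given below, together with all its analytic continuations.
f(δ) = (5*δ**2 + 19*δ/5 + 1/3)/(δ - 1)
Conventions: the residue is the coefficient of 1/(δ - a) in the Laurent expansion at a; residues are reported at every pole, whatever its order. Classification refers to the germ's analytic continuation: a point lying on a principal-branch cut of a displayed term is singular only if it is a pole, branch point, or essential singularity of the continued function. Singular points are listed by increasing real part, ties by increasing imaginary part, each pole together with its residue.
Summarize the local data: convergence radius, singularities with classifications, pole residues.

Denominator factor (δ - 1): pole of order 1 at 1, modulus 1.
The radius of convergence is the smallest modulus among the singular points: 1.
At the order-1 pole 1 set g(δ) = (δ - (1))*f(δ) = 5*δ**2 + 19*δ/5 + 1/3.
Simple pole: residue = g(a) at a = 1, which is 137/15.

Radius of convergence at 0: 1.
At 1: a pole of order 1; residue 137/15.


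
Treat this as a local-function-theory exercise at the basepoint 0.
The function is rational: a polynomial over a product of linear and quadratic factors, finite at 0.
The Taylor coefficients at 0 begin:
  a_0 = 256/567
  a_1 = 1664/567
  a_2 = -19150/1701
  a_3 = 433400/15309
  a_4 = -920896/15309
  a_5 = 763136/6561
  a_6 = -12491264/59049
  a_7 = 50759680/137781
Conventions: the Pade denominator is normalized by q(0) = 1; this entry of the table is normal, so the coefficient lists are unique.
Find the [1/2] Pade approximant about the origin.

Taylor coefficients needed (read off): a_0 = 256/567, a_1 = 1664/567, a_2 = -19150/1701, a_3 = 433400/15309.
Write the denominator as Q(α) = 1 + q1*α + q2*α^2. Requiring Q*f - P = O(α^4) with deg P <= 1 kills the coefficients of α^2..α^3 in Q*f:
  α^2: a_2 + q1*a_1 + q2*a_0 = 0, i.e. -19150/1701 + (1664/567)*q1 + (256/567)*q2 = 0.
  α^3: a_3 + q1*a_2 + q2*a_1 = 0, i.e. 433400/15309 + (-19150/1701)*q1 + (1664/567)*q2 = 0.
Solving this linear system: q1 = 1553675/464382, q2 = 94747475/29720448.
The numerator is Q*f truncated at degree 1: P0 = a_0 = 256/567; P1 = a_1 + q1*a_0 = 585236224/131652297.

The Pade approximant has numerator coefficients [256/567, 585236224/131652297]; denominator coefficients [1, 1553675/464382, 94747475/29720448].


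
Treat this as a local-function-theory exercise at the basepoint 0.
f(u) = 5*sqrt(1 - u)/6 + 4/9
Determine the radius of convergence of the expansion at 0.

The radius of convergence is 1.

Branch term (5/6)*sqrt(1 - u/(1)): its argument vanishes at u = 1, a square-root branch point, modulus 1.
The radius of convergence is the smallest modulus among the singular points: 1.


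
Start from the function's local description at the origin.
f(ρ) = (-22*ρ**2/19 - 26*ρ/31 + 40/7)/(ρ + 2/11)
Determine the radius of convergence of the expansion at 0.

Denominator factor (ρ + 2/11): pole of order 1 at -2/11, modulus 2/11.
The radius of convergence is the smallest modulus among the singular points: 2/11.

The radius of convergence is 2/11.


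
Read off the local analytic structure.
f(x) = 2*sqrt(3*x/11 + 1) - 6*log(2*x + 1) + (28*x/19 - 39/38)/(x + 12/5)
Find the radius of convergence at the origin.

Denominator factor (x + 12/5): pole of order 1 at -12/5, modulus 12/5.
Branch term (-6)*log(1 - x/(-1/2)): its argument vanishes at x = -1/2, a logarithmic branch point, modulus 1/2.
Branch term (2)*sqrt(1 - x/(-11/3)): its argument vanishes at x = -11/3, a square-root branch point, modulus 11/3.
The radius of convergence is the smallest modulus among the singular points: 1/2.

The radius of convergence is 1/2.


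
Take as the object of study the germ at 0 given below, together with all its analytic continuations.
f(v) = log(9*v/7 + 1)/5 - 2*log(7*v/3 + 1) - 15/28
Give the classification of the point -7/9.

The term (1/5)*log(1 - v/(-7/9)) has argument 1 - -7/9/(-7/9) = 0 at -7/9: a logarithmic (infinitely-sheeted) branch point; the remaining terms are analytic or single-valued there.

The point is a logarithmic branch point.


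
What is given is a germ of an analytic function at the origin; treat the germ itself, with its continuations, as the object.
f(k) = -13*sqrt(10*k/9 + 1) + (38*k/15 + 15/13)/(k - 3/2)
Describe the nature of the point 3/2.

The denominator factor k - 3/2 vanishes at 3/2 and appears to the power 1; the numerator there equals 322/65, nonzero, and no other factor vanishes.
The branch terms are analytic at this point.
Hence a pole whose order is the multiplicity, 1.

The point is a pole of order 1.


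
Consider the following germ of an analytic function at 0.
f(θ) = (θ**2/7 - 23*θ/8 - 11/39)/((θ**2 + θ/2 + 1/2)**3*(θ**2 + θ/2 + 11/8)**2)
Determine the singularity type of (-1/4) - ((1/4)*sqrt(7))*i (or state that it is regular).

The point is a pole of order 3.

The denominator factor θ**2 + θ/2 + 1/2 vanishes at (-1/4) - ((1/4)*sqrt(7))*i and appears to the power 3; the numerator there equals (3347/8736) + ((165/224)*sqrt(7))*i, nonzero, and no other factor vanishes.
Hence a pole whose order is the multiplicity, 3.


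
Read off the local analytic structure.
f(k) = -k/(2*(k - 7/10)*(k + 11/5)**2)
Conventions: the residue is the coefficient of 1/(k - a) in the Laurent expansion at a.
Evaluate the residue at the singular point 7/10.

The residue is -35/841.

At the order-1 pole 7/10 set g(k) = (k - (7/10))*f(k) = -k/(2*(k + 11/5)**2).
Simple pole: residue = g(a) at a = 7/10, which is -35/841.


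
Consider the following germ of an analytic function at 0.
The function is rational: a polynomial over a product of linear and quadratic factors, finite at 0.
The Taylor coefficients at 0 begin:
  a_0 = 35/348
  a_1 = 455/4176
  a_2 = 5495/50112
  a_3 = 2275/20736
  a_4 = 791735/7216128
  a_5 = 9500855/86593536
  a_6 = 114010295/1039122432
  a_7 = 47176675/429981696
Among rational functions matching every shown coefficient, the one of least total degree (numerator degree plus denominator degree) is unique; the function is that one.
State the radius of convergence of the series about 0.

No rational of total degree below 2 reproduces all 8 coefficients; solving the [0/2] Pade equations on them gives f(v) = 35/(29*(v - 12)*(v - 1)), whose expansion matches every shown term.
Denominator factor (v - 12): pole of order 1 at 12, modulus 12.
Denominator factor (v - 1): pole of order 1 at 1, modulus 1.
The radius of convergence is the smallest modulus among the singular points: 1.

The radius of convergence is 1.


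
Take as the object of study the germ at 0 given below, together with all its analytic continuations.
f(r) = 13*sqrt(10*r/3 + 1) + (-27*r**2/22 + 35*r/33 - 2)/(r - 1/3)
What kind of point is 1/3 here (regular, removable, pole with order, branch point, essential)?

The point is a pole of order 1.

The denominator factor r - 1/3 vanishes at 1/3 and appears to the power 1; the numerator there equals -353/198, nonzero, and no other factor vanishes.
The branch terms are analytic at this point.
Hence a pole whose order is the multiplicity, 1.


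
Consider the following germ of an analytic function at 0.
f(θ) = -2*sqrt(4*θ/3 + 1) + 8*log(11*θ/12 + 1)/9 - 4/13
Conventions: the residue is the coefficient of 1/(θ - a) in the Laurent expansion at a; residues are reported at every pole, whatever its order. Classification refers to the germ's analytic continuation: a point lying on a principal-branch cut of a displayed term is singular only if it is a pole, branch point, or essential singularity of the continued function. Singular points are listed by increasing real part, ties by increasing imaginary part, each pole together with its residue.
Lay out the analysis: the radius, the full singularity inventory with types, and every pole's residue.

Branch term (8/9)*log(1 - θ/(-12/11)): its argument vanishes at θ = -12/11, a logarithmic branch point, modulus 12/11.
Branch term (-2)*sqrt(1 - θ/(-3/4)): its argument vanishes at θ = -3/4, a square-root branch point, modulus 3/4.
The radius of convergence is the smallest modulus among the singular points: 3/4.
List the singular points by increasing real part (a conjugate pair: the negative imaginary part first).

Radius of convergence at 0: 3/4.
At -12/11: a logarithmic branch point.
At -3/4: an algebraic (square-root) branch point.


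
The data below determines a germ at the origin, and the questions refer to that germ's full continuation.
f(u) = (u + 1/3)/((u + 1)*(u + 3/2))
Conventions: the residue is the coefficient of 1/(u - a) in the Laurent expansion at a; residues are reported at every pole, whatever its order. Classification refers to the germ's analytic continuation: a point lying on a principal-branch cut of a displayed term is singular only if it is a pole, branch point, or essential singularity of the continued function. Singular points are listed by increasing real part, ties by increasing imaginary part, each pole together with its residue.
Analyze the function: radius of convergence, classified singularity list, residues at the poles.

Denominator factor (u + 1): pole of order 1 at -1, modulus 1.
Denominator factor (u + 3/2): pole of order 1 at -3/2, modulus 3/2.
The radius of convergence is the smallest modulus among the singular points: 1.
At the order-1 pole -3/2 set g(u) = (u - (-3/2))*f(u) = (u + 1/3)/(u + 1).
Simple pole: residue = g(a) at a = -3/2, which is 7/3.
At the order-1 pole -1 set g(u) = (u - (-1))*f(u) = (u + 1/3)/(u + 3/2).
Simple pole: residue = g(a) at a = -1, which is -4/3.
List the singular points by increasing real part (a conjugate pair: the negative imaginary part first).

Radius of convergence at 0: 1.
At -3/2: a pole of order 1; residue 7/3.
At -1: a pole of order 1; residue -4/3.


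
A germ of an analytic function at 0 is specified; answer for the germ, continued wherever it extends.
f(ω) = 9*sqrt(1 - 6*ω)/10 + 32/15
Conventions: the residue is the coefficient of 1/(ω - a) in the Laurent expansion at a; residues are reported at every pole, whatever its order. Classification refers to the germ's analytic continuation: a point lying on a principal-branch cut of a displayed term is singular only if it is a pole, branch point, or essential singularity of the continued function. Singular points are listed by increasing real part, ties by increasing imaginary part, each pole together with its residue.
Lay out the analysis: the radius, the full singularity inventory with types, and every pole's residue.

Radius of convergence at 0: 1/6.
At 1/6: an algebraic (square-root) branch point.

Branch term (9/10)*sqrt(1 - ω/(1/6)): its argument vanishes at ω = 1/6, a square-root branch point, modulus 1/6.
The radius of convergence is the smallest modulus among the singular points: 1/6.


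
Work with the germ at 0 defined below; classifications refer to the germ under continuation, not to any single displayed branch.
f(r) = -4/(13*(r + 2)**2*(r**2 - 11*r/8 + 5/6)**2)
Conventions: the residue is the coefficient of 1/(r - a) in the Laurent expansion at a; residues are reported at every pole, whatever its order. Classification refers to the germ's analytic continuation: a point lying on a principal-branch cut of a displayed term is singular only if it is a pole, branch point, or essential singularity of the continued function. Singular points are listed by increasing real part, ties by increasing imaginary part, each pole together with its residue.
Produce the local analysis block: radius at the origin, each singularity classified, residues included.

Denominator factor (r**2 - 11*r/8 + 5/6)^2: discriminant -277/192, complex-conjugate roots (11/16) + ((1/48)*sqrt(831))*i and (11/16) - ((1/48)*sqrt(831))*i; poles of order 2, moduli (1/6)*sqrt(30) and (1/6)*sqrt(30).
Denominator factor (r + 2)^2: pole of order 2 at -2, modulus 2.
The radius of convergence is the smallest modulus among the singular points: (1/6)*sqrt(30).
At the order-2 pole -2 set g(r) = (r - (-2))^2*f(r) = -4/(13*(r**2 - 11*r/8 + 5/6)**2).
Order-2 pole: residue = g'(a); g'(-2) = -74304/9796423, so the residue is -74304/9796423.
The factor r**2 - 11*r/8 + 5/6 splits as (r - a)(r - a') with a = (11/16) - ((1/48)*sqrt(831))*i, a' = (11/16) + ((1/48)*sqrt(831))*i. At the order-2 pole a set g(r) = (r - a)^2*f(r) = [-4/(13*(r + 2)**2)] / (r - a')^2.
Order-2 pole: residue = g'(a); g'((11/16) - ((1/48)*sqrt(831))*i) = (37152/9796423) - ((1431292896/751669740367)*sqrt(831))*i, so the residue is (37152/9796423) - ((1431292896/751669740367)*sqrt(831))*i.
The factor r**2 - 11*r/8 + 5/6 splits as (r - a)(r - a') with a = (11/16) + ((1/48)*sqrt(831))*i, a' = (11/16) - ((1/48)*sqrt(831))*i. At the order-2 pole a set g(r) = (r - a)^2*f(r) = [-4/(13*(r + 2)**2)] / (r - a')^2.
Order-2 pole: residue = g'(a); g'((11/16) + ((1/48)*sqrt(831))*i) = (37152/9796423) + ((1431292896/751669740367)*sqrt(831))*i, so the residue is (37152/9796423) + ((1431292896/751669740367)*sqrt(831))*i.
List the singular points by increasing real part (a conjugate pair: the negative imaginary part first).

Radius of convergence at 0: (1/6)*sqrt(30).
At -2: a pole of order 2; residue -74304/9796423.
At (11/16) - ((1/48)*sqrt(831))*i: a pole of order 2; residue (37152/9796423) - ((1431292896/751669740367)*sqrt(831))*i.
At (11/16) + ((1/48)*sqrt(831))*i: a pole of order 2; residue (37152/9796423) + ((1431292896/751669740367)*sqrt(831))*i.
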